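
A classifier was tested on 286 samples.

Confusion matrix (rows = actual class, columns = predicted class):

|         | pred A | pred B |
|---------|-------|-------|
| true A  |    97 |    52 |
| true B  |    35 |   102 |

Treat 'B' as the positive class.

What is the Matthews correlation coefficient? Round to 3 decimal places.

0.396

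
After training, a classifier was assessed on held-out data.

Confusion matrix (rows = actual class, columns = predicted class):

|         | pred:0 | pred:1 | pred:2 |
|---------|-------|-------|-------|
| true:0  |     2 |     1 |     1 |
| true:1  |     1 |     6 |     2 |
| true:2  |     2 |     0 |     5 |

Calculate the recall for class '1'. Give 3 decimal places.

0.667

Take TP from the diagonal, FP from the rest of the '1' prediction marginal, FN from the rest of the '1' actual marginal.
recall = TP/(TP+FN).
1: TP=6, FN=1+2=3 → 6/9 = 0.6667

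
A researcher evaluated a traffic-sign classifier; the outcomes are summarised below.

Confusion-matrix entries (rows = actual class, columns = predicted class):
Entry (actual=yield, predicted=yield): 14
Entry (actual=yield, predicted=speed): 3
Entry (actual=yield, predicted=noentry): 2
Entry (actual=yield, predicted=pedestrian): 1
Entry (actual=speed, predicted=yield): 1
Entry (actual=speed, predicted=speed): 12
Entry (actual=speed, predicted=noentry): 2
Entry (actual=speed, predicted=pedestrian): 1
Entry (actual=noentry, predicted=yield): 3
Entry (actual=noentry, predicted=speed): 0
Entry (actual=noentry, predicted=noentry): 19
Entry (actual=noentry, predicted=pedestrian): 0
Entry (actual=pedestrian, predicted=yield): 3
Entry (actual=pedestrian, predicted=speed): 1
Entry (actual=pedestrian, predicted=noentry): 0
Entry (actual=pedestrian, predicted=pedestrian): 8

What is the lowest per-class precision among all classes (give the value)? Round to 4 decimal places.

Per-class precision (TP/(TP+FP)):
  yield: TP=14, FP=1+3+3=7 → 14/21 = 0.66667
  speed: TP=12, FP=3+0+1=4 → 12/16 = 0.75000
  noentry: TP=19, FP=2+2+0=4 → 19/23 = 0.82609
  pedestrian: TP=8, FP=1+1+0=2 → 8/10 = 0.80000
Lowest is class 'yield' with precision = 0.6667.

0.6667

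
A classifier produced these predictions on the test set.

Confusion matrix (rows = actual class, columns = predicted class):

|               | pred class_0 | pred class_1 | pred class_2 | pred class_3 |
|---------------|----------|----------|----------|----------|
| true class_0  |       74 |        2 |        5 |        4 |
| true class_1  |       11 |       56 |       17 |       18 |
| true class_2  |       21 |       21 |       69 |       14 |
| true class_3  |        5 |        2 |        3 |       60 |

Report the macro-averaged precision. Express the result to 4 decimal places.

0.6793

Per-class precision (TP/(TP+FP)):
  class_0: TP=74, FP=11+21+5=37 → 74/111 = 0.66667
  class_1: TP=56, FP=2+21+2=25 → 56/81 = 0.69136
  class_2: TP=69, FP=5+17+3=25 → 69/94 = 0.73404
  class_3: TP=60, FP=4+18+14=36 → 60/96 = 0.62500
Macro-precision = mean = (0.66667 + 0.69136 + 0.73404 + 0.62500) / 4 = 0.6793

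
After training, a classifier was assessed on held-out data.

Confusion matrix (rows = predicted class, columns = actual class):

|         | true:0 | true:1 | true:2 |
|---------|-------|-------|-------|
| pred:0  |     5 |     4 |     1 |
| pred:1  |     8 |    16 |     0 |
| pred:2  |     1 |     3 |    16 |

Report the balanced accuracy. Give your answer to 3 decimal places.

Balanced accuracy = mean of per-class recall.
  0: recall = 5/14 = 0.3571
  1: recall = 16/23 = 0.6957
  2: recall = 16/17 = 0.9412
Mean = (0.3571 + 0.6957 + 0.9412) / 3 = 0.665

0.665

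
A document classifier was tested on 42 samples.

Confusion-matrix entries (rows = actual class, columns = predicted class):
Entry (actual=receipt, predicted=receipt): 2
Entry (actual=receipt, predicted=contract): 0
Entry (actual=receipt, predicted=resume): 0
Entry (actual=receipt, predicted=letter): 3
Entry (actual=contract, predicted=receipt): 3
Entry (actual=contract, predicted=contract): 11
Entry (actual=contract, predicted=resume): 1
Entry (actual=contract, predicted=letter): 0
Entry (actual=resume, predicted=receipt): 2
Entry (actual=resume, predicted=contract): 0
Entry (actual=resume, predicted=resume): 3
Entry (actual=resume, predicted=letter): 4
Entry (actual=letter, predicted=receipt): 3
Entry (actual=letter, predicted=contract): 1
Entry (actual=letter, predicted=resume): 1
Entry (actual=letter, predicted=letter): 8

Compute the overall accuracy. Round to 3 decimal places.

0.571

Accuracy = trace / total = (2+11+3+8=24) / 42 = 24/42 = 0.571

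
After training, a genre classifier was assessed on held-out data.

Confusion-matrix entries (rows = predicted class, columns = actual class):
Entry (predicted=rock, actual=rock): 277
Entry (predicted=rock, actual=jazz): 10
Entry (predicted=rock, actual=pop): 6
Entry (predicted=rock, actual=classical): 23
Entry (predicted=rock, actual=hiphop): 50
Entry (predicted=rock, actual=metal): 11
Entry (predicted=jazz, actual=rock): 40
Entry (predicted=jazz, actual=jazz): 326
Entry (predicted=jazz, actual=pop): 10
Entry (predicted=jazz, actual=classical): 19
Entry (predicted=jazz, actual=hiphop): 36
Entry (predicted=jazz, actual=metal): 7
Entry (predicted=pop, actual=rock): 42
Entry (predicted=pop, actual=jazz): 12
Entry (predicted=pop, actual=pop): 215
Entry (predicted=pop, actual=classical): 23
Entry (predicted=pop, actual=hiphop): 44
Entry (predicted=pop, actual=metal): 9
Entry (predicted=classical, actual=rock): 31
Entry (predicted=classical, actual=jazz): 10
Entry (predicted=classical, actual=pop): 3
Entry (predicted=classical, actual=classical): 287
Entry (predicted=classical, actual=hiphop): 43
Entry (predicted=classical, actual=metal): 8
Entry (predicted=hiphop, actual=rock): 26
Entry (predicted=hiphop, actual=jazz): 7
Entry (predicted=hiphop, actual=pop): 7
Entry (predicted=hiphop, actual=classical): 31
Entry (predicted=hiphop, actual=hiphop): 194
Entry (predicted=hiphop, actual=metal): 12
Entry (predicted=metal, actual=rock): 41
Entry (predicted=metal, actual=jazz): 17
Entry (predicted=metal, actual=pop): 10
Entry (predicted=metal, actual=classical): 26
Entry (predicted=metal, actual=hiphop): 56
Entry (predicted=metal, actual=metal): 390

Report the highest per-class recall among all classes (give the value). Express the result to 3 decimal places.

Per-class recall (TP/(TP+FN)):
  rock: TP=277, FN=40+42+31+26+41=180 → 277/457 = 0.6061
  jazz: TP=326, FN=10+12+10+7+17=56 → 326/382 = 0.8534
  pop: TP=215, FN=6+10+3+7+10=36 → 215/251 = 0.8566
  classical: TP=287, FN=23+19+23+31+26=122 → 287/409 = 0.7017
  hiphop: TP=194, FN=50+36+44+43+56=229 → 194/423 = 0.4586
  metal: TP=390, FN=11+7+9+8+12=47 → 390/437 = 0.8924
Highest is class 'metal' with recall = 0.892.

0.892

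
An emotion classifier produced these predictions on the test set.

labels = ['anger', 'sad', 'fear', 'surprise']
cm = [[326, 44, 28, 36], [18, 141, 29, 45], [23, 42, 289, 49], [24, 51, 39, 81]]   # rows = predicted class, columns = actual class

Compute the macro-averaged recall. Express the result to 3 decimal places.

0.619

Per-class recall (TP/(TP+FN)):
  anger: TP=326, FN=18+23+24=65 → 326/391 = 0.8338
  sad: TP=141, FN=44+42+51=137 → 141/278 = 0.5072
  fear: TP=289, FN=28+29+39=96 → 289/385 = 0.7506
  surprise: TP=81, FN=36+45+49=130 → 81/211 = 0.3839
Macro-recall = mean = (0.8338 + 0.5072 + 0.7506 + 0.3839) / 4 = 0.619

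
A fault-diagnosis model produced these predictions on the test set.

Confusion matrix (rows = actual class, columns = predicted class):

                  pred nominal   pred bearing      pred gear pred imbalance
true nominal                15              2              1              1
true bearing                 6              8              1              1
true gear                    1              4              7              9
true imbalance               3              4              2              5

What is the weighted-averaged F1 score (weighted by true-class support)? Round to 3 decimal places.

Per-class F1 score (2·TP/(2·TP+FP+FN)):
  nominal: TP=15, FP=6+1+3=10, FN=2+1+1=4 → 30/44 = 0.6818
  bearing: TP=8, FP=2+4+4=10, FN=6+1+1=8 → 16/34 = 0.4706
  gear: TP=7, FP=1+1+2=4, FN=1+4+9=14 → 14/32 = 0.4375
  imbalance: TP=5, FP=1+1+9=11, FN=3+4+2=9 → 10/30 = 0.3333
Weighted-F1 score = Σ (supportᵢ/N)·F1 scoreᵢ with N=70: (19/70)·0.6818 + (16/70)·0.4706 + (21/70)·0.4375 + (14/70)·0.3333 = 0.491

0.491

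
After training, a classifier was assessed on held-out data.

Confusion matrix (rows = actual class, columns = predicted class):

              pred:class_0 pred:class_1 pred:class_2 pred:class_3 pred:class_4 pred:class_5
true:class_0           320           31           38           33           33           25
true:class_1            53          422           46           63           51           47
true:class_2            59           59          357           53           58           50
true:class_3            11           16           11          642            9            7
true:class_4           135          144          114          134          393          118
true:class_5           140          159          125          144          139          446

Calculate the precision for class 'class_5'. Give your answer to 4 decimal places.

0.6436

One-vs-rest for 'class_5': TP = diagonal; FP = other classes predicted 'class_5'; FN = 'class_5' predicted as other.
precision = TP/(TP+FP).
class_5: TP=446, FP=25+47+50+7+118=247 → 446/693 = 0.64358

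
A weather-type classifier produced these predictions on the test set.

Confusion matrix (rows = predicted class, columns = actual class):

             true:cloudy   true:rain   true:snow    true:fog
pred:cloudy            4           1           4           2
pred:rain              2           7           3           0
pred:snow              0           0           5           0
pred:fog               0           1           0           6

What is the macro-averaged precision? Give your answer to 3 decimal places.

0.701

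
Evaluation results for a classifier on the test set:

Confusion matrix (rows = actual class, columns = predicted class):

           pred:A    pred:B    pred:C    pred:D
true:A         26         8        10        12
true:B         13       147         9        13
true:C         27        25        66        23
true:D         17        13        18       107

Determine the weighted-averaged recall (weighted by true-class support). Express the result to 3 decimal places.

0.648

Per-class recall (TP/(TP+FN)):
  A: TP=26, FN=8+10+12=30 → 26/56 = 0.4643
  B: TP=147, FN=13+9+13=35 → 147/182 = 0.8077
  C: TP=66, FN=27+25+23=75 → 66/141 = 0.4681
  D: TP=107, FN=17+13+18=48 → 107/155 = 0.6903
Weighted-recall = Σ (supportᵢ/N)·recallᵢ with N=534: (56/534)·0.4643 + (182/534)·0.8077 + (141/534)·0.4681 + (155/534)·0.6903 = 0.648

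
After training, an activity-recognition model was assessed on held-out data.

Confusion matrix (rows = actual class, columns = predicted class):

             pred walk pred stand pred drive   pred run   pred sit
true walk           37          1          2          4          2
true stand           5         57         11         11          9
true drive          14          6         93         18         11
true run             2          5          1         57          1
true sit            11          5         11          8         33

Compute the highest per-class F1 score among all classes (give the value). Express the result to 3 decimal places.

Per-class F1 score (2·TP/(2·TP+FP+FN)):
  walk: TP=37, FP=5+14+2+11=32, FN=1+2+4+2=9 → 74/115 = 0.6435
  stand: TP=57, FP=1+6+5+5=17, FN=5+11+11+9=36 → 114/167 = 0.6826
  drive: TP=93, FP=2+11+1+11=25, FN=14+6+18+11=49 → 186/260 = 0.7154
  run: TP=57, FP=4+11+18+8=41, FN=2+5+1+1=9 → 114/164 = 0.6951
  sit: TP=33, FP=2+9+11+1=23, FN=11+5+11+8=35 → 66/124 = 0.5323
Highest is class 'drive' with F1 score = 0.715.

0.715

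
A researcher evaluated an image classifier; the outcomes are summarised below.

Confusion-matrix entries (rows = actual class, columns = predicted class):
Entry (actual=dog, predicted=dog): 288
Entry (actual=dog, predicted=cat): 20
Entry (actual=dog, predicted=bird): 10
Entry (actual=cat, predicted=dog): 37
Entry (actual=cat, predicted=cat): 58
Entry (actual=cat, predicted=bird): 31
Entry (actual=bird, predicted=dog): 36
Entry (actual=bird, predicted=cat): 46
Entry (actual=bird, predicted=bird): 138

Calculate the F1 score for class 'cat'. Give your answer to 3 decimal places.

0.464

Treat 'cat' as positive and all other classes as negative.
F1 score = 2·TP/(2·TP+FP+FN).
cat: TP=58, FP=20+46=66, FN=37+31=68 → 116/250 = 0.4640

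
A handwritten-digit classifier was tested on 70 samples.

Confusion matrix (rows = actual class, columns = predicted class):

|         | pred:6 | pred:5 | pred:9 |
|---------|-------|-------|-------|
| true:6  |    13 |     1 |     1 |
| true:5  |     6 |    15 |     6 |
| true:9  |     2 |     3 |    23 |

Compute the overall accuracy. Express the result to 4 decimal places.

Accuracy = trace / total = (13+15+23=51) / 70 = 51/70 = 0.7286

0.7286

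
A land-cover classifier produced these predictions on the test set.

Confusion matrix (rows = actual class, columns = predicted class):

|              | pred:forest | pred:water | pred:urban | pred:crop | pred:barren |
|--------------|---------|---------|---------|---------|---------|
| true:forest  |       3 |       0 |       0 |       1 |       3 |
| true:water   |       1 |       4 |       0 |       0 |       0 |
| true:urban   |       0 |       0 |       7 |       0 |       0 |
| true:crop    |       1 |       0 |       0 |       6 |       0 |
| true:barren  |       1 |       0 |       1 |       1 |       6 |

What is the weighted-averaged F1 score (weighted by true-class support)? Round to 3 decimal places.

0.737

Per-class F1 score (2·TP/(2·TP+FP+FN)):
  forest: TP=3, FP=1+0+1+1=3, FN=0+0+1+3=4 → 6/13 = 0.4615
  water: TP=4, FP=0+0+0+0=0, FN=1+0+0+0=1 → 8/9 = 0.8889
  urban: TP=7, FP=0+0+0+1=1, FN=0+0+0+0=0 → 14/15 = 0.9333
  crop: TP=6, FP=1+0+0+1=2, FN=1+0+0+0=1 → 12/15 = 0.8000
  barren: TP=6, FP=3+0+0+0=3, FN=1+0+1+1=3 → 12/18 = 0.6667
Weighted-F1 score = Σ (supportᵢ/N)·F1 scoreᵢ with N=35: (7/35)·0.4615 + (5/35)·0.8889 + (7/35)·0.9333 + (7/35)·0.8000 + (9/35)·0.6667 = 0.737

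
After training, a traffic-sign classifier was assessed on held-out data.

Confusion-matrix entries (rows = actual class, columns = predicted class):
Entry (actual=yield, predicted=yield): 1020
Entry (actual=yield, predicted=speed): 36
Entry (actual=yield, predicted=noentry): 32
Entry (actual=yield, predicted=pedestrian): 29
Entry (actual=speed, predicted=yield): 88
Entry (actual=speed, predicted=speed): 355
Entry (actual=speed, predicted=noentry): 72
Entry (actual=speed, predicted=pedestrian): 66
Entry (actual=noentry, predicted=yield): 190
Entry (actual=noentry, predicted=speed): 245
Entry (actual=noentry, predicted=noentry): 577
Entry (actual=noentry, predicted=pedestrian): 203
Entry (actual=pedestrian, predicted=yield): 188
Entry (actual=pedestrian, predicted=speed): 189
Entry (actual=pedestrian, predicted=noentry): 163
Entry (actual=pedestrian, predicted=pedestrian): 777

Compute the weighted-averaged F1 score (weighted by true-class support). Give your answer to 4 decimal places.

0.6396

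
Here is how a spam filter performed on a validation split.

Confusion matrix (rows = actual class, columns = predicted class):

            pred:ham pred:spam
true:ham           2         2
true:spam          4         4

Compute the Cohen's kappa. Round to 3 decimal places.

Observed agreement pₒ = trace/N = 6/12 = 0.5000
Expected agreement pₑ = Σ (rowᵢ·colᵢ)/N² = (4·6 + 8·6)/12² = 0.5000
κ = (pₒ − pₑ)/(1 − pₑ) = (0.5000 − 0.5000)/(1 − 0.5000) = 0.000

0.000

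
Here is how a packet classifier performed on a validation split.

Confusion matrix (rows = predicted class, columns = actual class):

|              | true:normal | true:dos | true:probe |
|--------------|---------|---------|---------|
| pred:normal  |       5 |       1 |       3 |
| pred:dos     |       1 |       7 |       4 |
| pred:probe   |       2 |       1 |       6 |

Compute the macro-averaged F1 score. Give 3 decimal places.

0.600

Per-class F1 score (2·TP/(2·TP+FP+FN)):
  normal: TP=5, FP=1+3=4, FN=1+2=3 → 10/17 = 0.5882
  dos: TP=7, FP=1+4=5, FN=1+1=2 → 14/21 = 0.6667
  probe: TP=6, FP=2+1=3, FN=3+4=7 → 12/22 = 0.5455
Macro-F1 score = mean = (0.5882 + 0.6667 + 0.5455) / 3 = 0.600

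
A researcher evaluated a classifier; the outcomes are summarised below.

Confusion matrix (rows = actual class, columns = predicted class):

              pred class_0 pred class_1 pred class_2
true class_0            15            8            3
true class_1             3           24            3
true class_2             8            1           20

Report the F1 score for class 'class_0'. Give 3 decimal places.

0.577

F1 score = 2·TP/(2·TP+FP+FN).
class_0: TP=15, FP=3+8=11, FN=8+3=11 → 30/52 = 0.5769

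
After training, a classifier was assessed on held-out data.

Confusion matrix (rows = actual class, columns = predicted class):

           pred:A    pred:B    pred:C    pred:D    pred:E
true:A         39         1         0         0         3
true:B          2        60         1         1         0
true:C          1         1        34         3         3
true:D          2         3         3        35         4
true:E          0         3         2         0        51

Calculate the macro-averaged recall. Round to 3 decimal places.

0.862

Per-class recall (TP/(TP+FN)):
  A: TP=39, FN=1+0+0+3=4 → 39/43 = 0.9070
  B: TP=60, FN=2+1+1+0=4 → 60/64 = 0.9375
  C: TP=34, FN=1+1+3+3=8 → 34/42 = 0.8095
  D: TP=35, FN=2+3+3+4=12 → 35/47 = 0.7447
  E: TP=51, FN=0+3+2+0=5 → 51/56 = 0.9107
Macro-recall = mean = (0.9070 + 0.9375 + 0.8095 + 0.7447 + 0.9107) / 5 = 0.862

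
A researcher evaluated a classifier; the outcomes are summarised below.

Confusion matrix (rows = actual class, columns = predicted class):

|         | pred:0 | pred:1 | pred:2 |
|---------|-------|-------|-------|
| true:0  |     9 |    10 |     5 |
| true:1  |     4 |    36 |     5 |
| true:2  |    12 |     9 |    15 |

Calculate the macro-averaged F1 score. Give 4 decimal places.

0.5264

Per-class F1 score (2·TP/(2·TP+FP+FN)):
  0: TP=9, FP=4+12=16, FN=10+5=15 → 18/49 = 0.36735
  1: TP=36, FP=10+9=19, FN=4+5=9 → 72/100 = 0.72000
  2: TP=15, FP=5+5=10, FN=12+9=21 → 30/61 = 0.49180
Macro-F1 score = mean = (0.36735 + 0.72000 + 0.49180) / 3 = 0.5264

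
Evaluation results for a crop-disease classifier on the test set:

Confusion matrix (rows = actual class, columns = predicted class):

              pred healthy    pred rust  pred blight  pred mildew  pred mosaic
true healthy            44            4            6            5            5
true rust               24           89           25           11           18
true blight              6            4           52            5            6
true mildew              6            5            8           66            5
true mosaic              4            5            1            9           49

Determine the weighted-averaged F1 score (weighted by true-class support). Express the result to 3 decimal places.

Per-class F1 score (2·TP/(2·TP+FP+FN)):
  healthy: TP=44, FP=24+6+6+4=40, FN=4+6+5+5=20 → 88/148 = 0.5946
  rust: TP=89, FP=4+4+5+5=18, FN=24+25+11+18=78 → 178/274 = 0.6496
  blight: TP=52, FP=6+25+8+1=40, FN=6+4+5+6=21 → 104/165 = 0.6303
  mildew: TP=66, FP=5+11+5+9=30, FN=6+5+8+5=24 → 132/186 = 0.7097
  mosaic: TP=49, FP=5+18+6+5=34, FN=4+5+1+9=19 → 98/151 = 0.6490
Weighted-F1 score = Σ (supportᵢ/N)·F1 scoreᵢ with N=462: (64/462)·0.5946 + (167/462)·0.6496 + (73/462)·0.6303 + (90/462)·0.7097 + (68/462)·0.6490 = 0.651

0.651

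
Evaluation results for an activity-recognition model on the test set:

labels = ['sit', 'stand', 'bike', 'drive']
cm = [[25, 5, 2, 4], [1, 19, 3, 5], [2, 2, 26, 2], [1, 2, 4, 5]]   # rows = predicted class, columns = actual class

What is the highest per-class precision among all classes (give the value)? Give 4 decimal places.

0.8125

Per-class precision (TP/(TP+FP)):
  sit: TP=25, FP=5+2+4=11 → 25/36 = 0.69444
  stand: TP=19, FP=1+3+5=9 → 19/28 = 0.67857
  bike: TP=26, FP=2+2+2=6 → 26/32 = 0.81250
  drive: TP=5, FP=1+2+4=7 → 5/12 = 0.41667
Highest is class 'bike' with precision = 0.8125.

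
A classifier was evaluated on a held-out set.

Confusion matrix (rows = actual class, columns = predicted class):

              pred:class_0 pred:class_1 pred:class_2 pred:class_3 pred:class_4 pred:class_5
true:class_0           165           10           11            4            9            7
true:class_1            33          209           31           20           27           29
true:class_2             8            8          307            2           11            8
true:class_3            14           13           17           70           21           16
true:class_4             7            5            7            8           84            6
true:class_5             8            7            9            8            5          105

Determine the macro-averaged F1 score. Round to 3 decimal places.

Per-class F1 score (2·TP/(2·TP+FP+FN)):
  class_0: TP=165, FP=33+8+14+7+8=70, FN=10+11+4+9+7=41 → 330/441 = 0.7483
  class_1: TP=209, FP=10+8+13+5+7=43, FN=33+31+20+27+29=140 → 418/601 = 0.6955
  class_2: TP=307, FP=11+31+17+7+9=75, FN=8+8+2+11+8=37 → 614/726 = 0.8457
  class_3: TP=70, FP=4+20+2+8+8=42, FN=14+13+17+21+16=81 → 140/263 = 0.5323
  class_4: TP=84, FP=9+27+11+21+5=73, FN=7+5+7+8+6=33 → 168/274 = 0.6131
  class_5: TP=105, FP=7+29+8+16+6=66, FN=8+7+9+8+5=37 → 210/313 = 0.6709
Macro-F1 score = mean = (0.7483 + 0.6955 + 0.8457 + 0.5323 + 0.6131 + 0.6709) / 6 = 0.684

0.684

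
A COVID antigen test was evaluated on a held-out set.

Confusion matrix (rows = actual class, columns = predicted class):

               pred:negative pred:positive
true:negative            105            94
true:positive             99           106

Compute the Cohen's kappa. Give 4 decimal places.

Observed agreement pₒ = trace/N = 211/404 = 0.52228
Expected agreement pₑ = Σ (rowᵢ·colᵢ)/N² = (199·204 + 205·200)/404² = 0.49993
κ = (pₒ − pₑ)/(1 − pₑ) = (0.52228 − 0.49993)/(1 − 0.49993) = 0.0447

0.0447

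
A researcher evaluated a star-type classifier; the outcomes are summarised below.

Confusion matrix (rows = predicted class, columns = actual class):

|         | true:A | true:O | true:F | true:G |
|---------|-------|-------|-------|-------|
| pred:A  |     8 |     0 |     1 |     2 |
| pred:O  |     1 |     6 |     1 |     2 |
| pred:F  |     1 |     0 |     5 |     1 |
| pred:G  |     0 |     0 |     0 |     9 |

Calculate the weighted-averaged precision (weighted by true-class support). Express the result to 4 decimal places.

Per-class precision (TP/(TP+FP)):
  A: TP=8, FP=0+1+2=3 → 8/11 = 0.72727
  O: TP=6, FP=1+1+2=4 → 6/10 = 0.60000
  F: TP=5, FP=1+0+1=2 → 5/7 = 0.71429
  G: TP=9, FP=0+0+0=0 → 9/9 = 1.00000
Weighted-precision = Σ (supportᵢ/N)·precisionᵢ with N=37: (10/37)·0.72727 + (6/37)·0.60000 + (7/37)·0.71429 + (14/37)·1.00000 = 0.8074

0.8074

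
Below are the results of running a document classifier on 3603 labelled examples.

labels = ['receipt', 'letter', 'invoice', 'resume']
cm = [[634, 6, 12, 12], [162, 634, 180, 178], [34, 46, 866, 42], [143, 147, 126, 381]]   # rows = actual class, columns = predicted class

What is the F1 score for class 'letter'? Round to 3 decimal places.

Treat 'letter' as positive and all other classes as negative.
F1 score = 2·TP/(2·TP+FP+FN).
letter: TP=634, FP=6+46+147=199, FN=162+180+178=520 → 1268/1987 = 0.6381

0.638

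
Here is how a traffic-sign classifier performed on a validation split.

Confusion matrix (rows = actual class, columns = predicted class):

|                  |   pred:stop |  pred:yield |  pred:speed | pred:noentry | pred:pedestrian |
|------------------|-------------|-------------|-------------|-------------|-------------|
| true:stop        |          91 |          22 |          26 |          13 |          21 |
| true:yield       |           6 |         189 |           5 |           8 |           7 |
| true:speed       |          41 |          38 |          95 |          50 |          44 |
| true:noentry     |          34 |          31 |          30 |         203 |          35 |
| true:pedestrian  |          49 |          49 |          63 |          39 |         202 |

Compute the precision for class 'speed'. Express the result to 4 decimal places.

0.4338

precision = TP/(TP+FP).
speed: TP=95, FP=26+5+30+63=124 → 95/219 = 0.43379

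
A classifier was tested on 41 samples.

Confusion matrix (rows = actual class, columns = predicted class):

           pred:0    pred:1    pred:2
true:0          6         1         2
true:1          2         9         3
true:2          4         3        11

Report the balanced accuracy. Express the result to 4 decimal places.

0.6402

Balanced accuracy = mean of per-class recall.
  0: recall = 6/9 = 0.66667
  1: recall = 9/14 = 0.64286
  2: recall = 11/18 = 0.61111
Mean = (0.66667 + 0.64286 + 0.61111) / 3 = 0.6402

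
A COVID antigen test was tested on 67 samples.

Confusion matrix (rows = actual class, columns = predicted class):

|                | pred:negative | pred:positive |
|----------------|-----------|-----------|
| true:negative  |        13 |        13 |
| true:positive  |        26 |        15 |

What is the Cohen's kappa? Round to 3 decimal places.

-0.123

Observed agreement pₒ = trace/N = 28/67 = 0.4179
Expected agreement pₑ = Σ (rowᵢ·colᵢ)/N² = (26·39 + 41·28)/67² = 0.4816
κ = (pₒ − pₑ)/(1 − pₑ) = (0.4179 − 0.4816)/(1 − 0.4816) = -0.123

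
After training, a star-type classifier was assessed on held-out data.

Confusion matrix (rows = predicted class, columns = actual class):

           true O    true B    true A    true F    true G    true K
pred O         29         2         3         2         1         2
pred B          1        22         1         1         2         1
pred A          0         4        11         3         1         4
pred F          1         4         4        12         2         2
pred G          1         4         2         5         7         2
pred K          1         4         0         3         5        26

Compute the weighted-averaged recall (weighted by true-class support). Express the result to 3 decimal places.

0.611

Per-class recall (TP/(TP+FN)):
  O: TP=29, FN=1+0+1+1+1=4 → 29/33 = 0.8788
  B: TP=22, FN=2+4+4+4+4=18 → 22/40 = 0.5500
  A: TP=11, FN=3+1+4+2+0=10 → 11/21 = 0.5238
  F: TP=12, FN=2+1+3+5+3=14 → 12/26 = 0.4615
  G: TP=7, FN=1+2+1+2+5=11 → 7/18 = 0.3889
  K: TP=26, FN=2+1+4+2+2=11 → 26/37 = 0.7027
Weighted-recall = Σ (supportᵢ/N)·recallᵢ with N=175: (33/175)·0.8788 + (40/175)·0.5500 + (21/175)·0.5238 + (26/175)·0.4615 + (18/175)·0.3889 + (37/175)·0.7027 = 0.611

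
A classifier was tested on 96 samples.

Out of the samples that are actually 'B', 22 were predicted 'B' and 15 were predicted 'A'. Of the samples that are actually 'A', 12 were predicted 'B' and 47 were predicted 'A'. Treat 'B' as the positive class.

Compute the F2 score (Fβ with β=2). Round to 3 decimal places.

Fβ = (1+β²)·TP / ((1+β²)·TP + β²·FN + FP), with β²=4
= 5·22 / (5·22 + 4·15 + 12) = 0.604

0.604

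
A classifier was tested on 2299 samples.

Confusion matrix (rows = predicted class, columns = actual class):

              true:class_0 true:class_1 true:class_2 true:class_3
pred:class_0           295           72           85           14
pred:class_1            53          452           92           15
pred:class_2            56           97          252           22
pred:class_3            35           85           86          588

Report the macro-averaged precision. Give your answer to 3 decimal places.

0.676

Per-class precision (TP/(TP+FP)):
  class_0: TP=295, FP=72+85+14=171 → 295/466 = 0.6330
  class_1: TP=452, FP=53+92+15=160 → 452/612 = 0.7386
  class_2: TP=252, FP=56+97+22=175 → 252/427 = 0.5902
  class_3: TP=588, FP=35+85+86=206 → 588/794 = 0.7406
Macro-precision = mean = (0.6330 + 0.7386 + 0.5902 + 0.7406) / 4 = 0.676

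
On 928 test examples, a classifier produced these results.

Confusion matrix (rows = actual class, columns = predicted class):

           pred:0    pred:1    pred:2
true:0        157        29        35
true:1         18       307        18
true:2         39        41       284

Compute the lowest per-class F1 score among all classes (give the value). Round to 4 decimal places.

0.7218

Per-class F1 score (2·TP/(2·TP+FP+FN)):
  0: TP=157, FP=18+39=57, FN=29+35=64 → 314/435 = 0.72184
  1: TP=307, FP=29+41=70, FN=18+18=36 → 614/720 = 0.85278
  2: TP=284, FP=35+18=53, FN=39+41=80 → 568/701 = 0.81027
Lowest is class '0' with F1 score = 0.7218.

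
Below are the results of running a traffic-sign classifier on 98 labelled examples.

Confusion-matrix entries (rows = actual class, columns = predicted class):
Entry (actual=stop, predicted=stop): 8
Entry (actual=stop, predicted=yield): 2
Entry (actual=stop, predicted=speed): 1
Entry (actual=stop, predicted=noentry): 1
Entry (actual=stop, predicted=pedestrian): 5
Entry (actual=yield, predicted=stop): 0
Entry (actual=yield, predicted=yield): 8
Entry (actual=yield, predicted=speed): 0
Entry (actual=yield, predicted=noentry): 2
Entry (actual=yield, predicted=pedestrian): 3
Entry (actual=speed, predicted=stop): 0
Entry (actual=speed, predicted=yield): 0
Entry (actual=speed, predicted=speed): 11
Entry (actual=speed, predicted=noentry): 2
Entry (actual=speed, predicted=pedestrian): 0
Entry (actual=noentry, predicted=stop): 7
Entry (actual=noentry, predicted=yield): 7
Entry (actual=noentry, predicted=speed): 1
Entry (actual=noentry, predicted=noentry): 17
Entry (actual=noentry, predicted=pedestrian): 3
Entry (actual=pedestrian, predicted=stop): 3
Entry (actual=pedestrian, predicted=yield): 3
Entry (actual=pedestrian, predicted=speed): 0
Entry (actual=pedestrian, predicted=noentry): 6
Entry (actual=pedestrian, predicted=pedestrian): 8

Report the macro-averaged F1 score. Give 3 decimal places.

Per-class F1 score (2·TP/(2·TP+FP+FN)):
  stop: TP=8, FP=0+0+7+3=10, FN=2+1+1+5=9 → 16/35 = 0.4571
  yield: TP=8, FP=2+0+7+3=12, FN=0+0+2+3=5 → 16/33 = 0.4848
  speed: TP=11, FP=1+0+1+0=2, FN=0+0+2+0=2 → 22/26 = 0.8462
  noentry: TP=17, FP=1+2+2+6=11, FN=7+7+1+3=18 → 34/63 = 0.5397
  pedestrian: TP=8, FP=5+3+0+3=11, FN=3+3+0+6=12 → 16/39 = 0.4103
Macro-F1 score = mean = (0.4571 + 0.4848 + 0.8462 + 0.5397 + 0.4103) / 5 = 0.548

0.548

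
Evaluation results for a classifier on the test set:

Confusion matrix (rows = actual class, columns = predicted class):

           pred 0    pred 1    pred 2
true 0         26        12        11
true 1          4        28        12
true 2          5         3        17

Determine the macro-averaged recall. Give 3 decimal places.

0.616

Per-class recall (TP/(TP+FN)):
  0: TP=26, FN=12+11=23 → 26/49 = 0.5306
  1: TP=28, FN=4+12=16 → 28/44 = 0.6364
  2: TP=17, FN=5+3=8 → 17/25 = 0.6800
Macro-recall = mean = (0.5306 + 0.6364 + 0.6800) / 3 = 0.616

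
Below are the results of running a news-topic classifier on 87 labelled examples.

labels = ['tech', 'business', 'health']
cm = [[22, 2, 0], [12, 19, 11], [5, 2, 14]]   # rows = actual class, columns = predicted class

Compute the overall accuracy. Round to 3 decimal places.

Accuracy = trace / total = (22+19+14=55) / 87 = 55/87 = 0.632

0.632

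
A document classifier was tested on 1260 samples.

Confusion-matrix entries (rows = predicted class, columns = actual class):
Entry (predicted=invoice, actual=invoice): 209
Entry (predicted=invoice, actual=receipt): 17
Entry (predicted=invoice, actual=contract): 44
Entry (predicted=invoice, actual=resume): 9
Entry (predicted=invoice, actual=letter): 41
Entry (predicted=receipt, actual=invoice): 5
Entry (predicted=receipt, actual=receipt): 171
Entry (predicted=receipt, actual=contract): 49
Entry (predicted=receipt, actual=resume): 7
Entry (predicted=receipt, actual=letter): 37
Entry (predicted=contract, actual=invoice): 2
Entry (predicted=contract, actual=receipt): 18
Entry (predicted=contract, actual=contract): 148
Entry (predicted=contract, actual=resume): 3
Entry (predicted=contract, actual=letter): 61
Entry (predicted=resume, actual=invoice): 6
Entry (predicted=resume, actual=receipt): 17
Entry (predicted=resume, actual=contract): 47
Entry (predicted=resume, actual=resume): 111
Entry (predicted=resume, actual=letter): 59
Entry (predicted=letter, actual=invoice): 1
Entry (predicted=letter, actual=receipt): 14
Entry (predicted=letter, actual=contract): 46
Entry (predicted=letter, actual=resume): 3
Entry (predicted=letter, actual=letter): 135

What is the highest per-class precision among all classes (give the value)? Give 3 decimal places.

0.678

Per-class precision (TP/(TP+FP)):
  invoice: TP=209, FP=17+44+9+41=111 → 209/320 = 0.6531
  receipt: TP=171, FP=5+49+7+37=98 → 171/269 = 0.6357
  contract: TP=148, FP=2+18+3+61=84 → 148/232 = 0.6379
  resume: TP=111, FP=6+17+47+59=129 → 111/240 = 0.4625
  letter: TP=135, FP=1+14+46+3=64 → 135/199 = 0.6784
Highest is class 'letter' with precision = 0.678.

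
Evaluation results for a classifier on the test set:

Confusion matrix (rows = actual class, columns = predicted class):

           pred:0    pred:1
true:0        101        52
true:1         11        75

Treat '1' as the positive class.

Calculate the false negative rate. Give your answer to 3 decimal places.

FNR = FN/(FN+TP) = 11/(11+75) = 0.128

0.128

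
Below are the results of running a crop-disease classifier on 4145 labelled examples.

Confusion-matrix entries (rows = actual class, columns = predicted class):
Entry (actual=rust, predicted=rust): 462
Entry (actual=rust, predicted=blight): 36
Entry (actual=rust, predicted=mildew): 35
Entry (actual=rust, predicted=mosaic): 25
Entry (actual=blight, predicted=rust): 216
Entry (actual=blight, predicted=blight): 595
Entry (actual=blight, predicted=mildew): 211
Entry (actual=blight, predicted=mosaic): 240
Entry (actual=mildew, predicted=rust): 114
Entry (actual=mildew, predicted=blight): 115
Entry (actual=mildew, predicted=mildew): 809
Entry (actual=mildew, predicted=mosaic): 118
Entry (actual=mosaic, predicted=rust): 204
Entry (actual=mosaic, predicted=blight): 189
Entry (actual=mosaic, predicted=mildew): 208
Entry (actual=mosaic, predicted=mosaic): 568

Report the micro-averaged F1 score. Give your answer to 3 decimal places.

Micro-averaging pools counts across classes: ΣTP=2434, ΣFP=1711, ΣFN=1711.
Micro-F1 score = 2·TP/(2·TP+FP+FN) on pooled counts = 0.587 (equals overall accuracy in single-label multiclass).

0.587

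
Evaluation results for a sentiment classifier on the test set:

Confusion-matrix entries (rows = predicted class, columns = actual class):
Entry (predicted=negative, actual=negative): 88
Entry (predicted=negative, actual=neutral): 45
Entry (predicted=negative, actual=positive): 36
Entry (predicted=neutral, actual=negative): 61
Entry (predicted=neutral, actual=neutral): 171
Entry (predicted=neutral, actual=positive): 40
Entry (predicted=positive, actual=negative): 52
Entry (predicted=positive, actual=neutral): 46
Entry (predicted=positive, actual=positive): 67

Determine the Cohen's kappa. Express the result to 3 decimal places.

Observed agreement pₒ = trace/N = 326/606 = 0.5380
Expected agreement pₑ = Σ (rowᵢ·colᵢ)/N² = (201·169 + 262·272 + 143·165)/606² = 0.3508
κ = (pₒ − pₑ)/(1 − pₑ) = (0.5380 − 0.3508)/(1 − 0.3508) = 0.288

0.288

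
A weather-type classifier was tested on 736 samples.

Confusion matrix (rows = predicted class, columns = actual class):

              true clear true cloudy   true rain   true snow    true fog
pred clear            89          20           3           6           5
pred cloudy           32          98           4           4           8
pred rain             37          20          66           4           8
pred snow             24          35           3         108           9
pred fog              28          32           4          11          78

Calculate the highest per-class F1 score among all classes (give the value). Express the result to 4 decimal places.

0.6923

Per-class F1 score (2·TP/(2·TP+FP+FN)):
  clear: TP=89, FP=20+3+6+5=34, FN=32+37+24+28=121 → 178/333 = 0.53453
  cloudy: TP=98, FP=32+4+4+8=48, FN=20+20+35+32=107 → 196/351 = 0.55840
  rain: TP=66, FP=37+20+4+8=69, FN=3+4+3+4=14 → 132/215 = 0.61395
  snow: TP=108, FP=24+35+3+9=71, FN=6+4+4+11=25 → 216/312 = 0.69231
  fog: TP=78, FP=28+32+4+11=75, FN=5+8+8+9=30 → 156/261 = 0.59770
Highest is class 'snow' with F1 score = 0.6923.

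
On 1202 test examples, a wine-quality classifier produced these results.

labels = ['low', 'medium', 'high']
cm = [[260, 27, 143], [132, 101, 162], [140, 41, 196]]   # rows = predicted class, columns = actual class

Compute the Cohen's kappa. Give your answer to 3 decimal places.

0.193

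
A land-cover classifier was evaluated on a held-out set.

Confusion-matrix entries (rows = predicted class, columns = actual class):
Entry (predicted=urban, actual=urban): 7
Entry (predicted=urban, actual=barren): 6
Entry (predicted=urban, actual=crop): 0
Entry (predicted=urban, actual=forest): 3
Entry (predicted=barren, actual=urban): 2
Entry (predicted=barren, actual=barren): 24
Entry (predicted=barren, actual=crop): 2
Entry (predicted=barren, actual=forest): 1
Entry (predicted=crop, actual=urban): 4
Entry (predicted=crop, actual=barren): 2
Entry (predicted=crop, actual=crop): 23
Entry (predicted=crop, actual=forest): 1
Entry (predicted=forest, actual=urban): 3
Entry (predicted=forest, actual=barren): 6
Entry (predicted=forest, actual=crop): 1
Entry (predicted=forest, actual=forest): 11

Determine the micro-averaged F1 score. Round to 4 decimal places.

Micro-averaging pools counts across classes: ΣTP=65, ΣFP=31, ΣFN=31.
Micro-F1 score = 2·TP/(2·TP+FP+FN) on pooled counts = 0.6771 (equals overall accuracy in single-label multiclass).

0.6771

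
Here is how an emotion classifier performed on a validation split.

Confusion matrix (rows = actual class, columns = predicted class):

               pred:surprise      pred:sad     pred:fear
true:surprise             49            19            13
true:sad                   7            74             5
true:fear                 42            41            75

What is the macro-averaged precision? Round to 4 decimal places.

Per-class precision (TP/(TP+FP)):
  surprise: TP=49, FP=7+42=49 → 49/98 = 0.50000
  sad: TP=74, FP=19+41=60 → 74/134 = 0.55224
  fear: TP=75, FP=13+5=18 → 75/93 = 0.80645
Macro-precision = mean = (0.50000 + 0.55224 + 0.80645) / 3 = 0.6196

0.6196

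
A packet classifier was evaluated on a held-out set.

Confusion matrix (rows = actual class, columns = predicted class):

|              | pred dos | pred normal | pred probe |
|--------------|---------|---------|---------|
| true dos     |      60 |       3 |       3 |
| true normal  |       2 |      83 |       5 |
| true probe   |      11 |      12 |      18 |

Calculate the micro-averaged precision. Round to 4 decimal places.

0.8173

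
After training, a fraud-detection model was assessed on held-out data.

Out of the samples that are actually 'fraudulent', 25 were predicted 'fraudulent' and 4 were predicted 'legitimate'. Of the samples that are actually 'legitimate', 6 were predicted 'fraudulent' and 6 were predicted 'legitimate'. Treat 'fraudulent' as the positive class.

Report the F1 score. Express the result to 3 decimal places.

0.833

Precision = TP/(TP+FP) = 25/31 = 0.8065
Recall = TP/(TP+FN) = 25/29 = 0.8621
F1 = 2·TP/(2·TP+FP+FN) = 50/60 = 0.833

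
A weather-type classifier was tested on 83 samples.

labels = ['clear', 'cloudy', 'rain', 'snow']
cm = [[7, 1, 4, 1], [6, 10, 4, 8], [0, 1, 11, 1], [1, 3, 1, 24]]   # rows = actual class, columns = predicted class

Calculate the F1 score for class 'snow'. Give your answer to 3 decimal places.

0.762

F1 score = 2·TP/(2·TP+FP+FN).
snow: TP=24, FP=1+8+1=10, FN=1+3+1=5 → 48/63 = 0.7619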